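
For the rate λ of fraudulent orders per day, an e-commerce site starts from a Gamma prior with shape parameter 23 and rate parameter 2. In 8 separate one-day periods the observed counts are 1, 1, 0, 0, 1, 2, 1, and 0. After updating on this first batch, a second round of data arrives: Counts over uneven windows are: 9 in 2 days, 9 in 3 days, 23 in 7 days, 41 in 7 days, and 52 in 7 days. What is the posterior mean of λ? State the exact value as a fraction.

163/36

Total count: 1 + 1 + 0 + 0 + 1 + 2 + 1 + 0 = 6.
Total exposure: 8 days.
After the first batch: Gamma(23 + 6, 2 + 8) = Gamma(29, 10).
Total count: 9 + 9 + 23 + 41 + 52 = 134.
Total exposure: 2 + 3 + 7 + 7 + 7 = 26 days.
After the second batch: Gamma(29 + 134, 10 + 26) = Gamma(163, 36).
Posterior mean = α'/β' = 163/36.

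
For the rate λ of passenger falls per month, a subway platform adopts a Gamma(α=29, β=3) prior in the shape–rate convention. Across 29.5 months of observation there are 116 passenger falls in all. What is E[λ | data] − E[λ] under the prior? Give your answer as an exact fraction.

Total count 116 over total exposure 29.5 months.
Gamma(α, β) with Poisson data over total exposure Σt gives posterior Gamma(α+Σx, β+Σt) = Gamma(145, 65/2).
Posterior mean = 145/(65/2) = 58/13; prior mean = 29/3 = 29/3. Difference = 58/13 − 29/3 = -203/39.

-203/39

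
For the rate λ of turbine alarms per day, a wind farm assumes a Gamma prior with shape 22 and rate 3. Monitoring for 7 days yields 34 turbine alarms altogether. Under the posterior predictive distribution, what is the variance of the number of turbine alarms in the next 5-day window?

Total count 34 over total exposure 7 days.
The Gamma prior is conjugate for the Poisson rate, so λ | data ~ Gamma(22+34, 3+7) = Gamma(56, 10).
The posterior predictive for a window of length T is Negative Binomial with variance T·α'·(β'+T)/β'² = 5·56·15/100 = 42.

42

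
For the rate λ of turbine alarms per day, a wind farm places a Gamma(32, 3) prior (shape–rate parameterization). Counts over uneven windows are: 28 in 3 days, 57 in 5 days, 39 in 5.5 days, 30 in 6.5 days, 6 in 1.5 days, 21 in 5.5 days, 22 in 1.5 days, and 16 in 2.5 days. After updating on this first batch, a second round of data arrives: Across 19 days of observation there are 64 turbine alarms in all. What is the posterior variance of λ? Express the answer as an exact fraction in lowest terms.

Total count: 28 + 57 + 39 + 30 + 6 + 21 + 22 + 16 = 219.
Total exposure: 3 + 5 + 5.5 + 6.5 + 1.5 + 5.5 + 1.5 + 2.5 = 31 days.
After the first batch: Gamma(32 + 219, 3 + 31) = Gamma(251, 34).
Total count 64 over total exposure 19 days.
After the second batch: Gamma(251 + 64, 34 + 19) = Gamma(315, 53).
Posterior variance = α'/β'² = 315/2809.

315/2809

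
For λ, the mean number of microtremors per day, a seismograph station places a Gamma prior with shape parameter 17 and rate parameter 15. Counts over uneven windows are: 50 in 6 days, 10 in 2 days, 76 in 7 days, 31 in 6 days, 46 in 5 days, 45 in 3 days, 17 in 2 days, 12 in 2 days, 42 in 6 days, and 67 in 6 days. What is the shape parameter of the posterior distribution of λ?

Total count: 50 + 10 + 76 + 31 + 46 + 45 + 17 + 12 + 42 + 67 = 396.
Total exposure: 6 + 2 + 7 + 6 + 5 + 3 + 2 + 2 + 6 + 6 = 45 days.
The Gamma prior is conjugate for the Poisson rate, so λ | data ~ Gamma(17+396, 15+45) = Gamma(413, 60).

413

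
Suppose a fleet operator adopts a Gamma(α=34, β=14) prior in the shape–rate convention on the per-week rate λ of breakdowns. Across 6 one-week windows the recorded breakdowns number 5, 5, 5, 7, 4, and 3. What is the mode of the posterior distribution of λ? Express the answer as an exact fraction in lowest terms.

Total count: 5 + 5 + 5 + 7 + 4 + 3 = 29.
Total exposure: 6 weeks.
Posterior: α' = 34 + 29 = 63, β' = 14 + 6 = 20.
Posterior mode = (α'−1)/β' = 62/20 = 31/10.

31/10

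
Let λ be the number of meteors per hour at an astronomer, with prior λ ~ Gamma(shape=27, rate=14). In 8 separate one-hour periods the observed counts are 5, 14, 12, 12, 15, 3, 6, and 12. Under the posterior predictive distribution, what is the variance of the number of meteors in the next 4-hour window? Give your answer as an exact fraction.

Total count: 5 + 14 + 12 + 12 + 15 + 3 + 6 + 12 = 79.
Total exposure: 8 hours.
By Gamma–Poisson conjugacy, the posterior is Gamma(α + Σx, β + Σt) = Gamma(27 + 79, 14 + 8) = Gamma(106, 22).
The posterior predictive for a window of length T is Negative Binomial with variance T·α'·(β'+T)/β'² = 4·106·26/484 = 2756/121.

2756/121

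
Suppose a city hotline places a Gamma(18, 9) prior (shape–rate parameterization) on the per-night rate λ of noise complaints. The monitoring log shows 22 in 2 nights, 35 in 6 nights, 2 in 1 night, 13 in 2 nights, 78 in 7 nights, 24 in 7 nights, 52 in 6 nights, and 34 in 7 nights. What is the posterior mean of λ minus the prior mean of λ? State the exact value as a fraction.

184/47

Total count: 22 + 35 + 2 + 13 + 78 + 24 + 52 + 34 = 260.
Total exposure: 2 + 6 + 1 + 2 + 7 + 7 + 6 + 7 = 38 nights.
The Gamma prior is conjugate for the Poisson rate, so λ | data ~ Gamma(18+260, 9+38) = Gamma(278, 47).
Posterior mean = 278/47 = 278/47; prior mean = 18/9 = 2. Difference = 278/47 − 2 = 184/47.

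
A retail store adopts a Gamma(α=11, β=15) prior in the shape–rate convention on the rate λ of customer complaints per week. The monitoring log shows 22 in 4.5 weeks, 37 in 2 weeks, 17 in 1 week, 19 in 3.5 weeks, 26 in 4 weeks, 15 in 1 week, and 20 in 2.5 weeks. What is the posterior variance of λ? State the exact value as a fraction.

Total count: 22 + 37 + 17 + 19 + 26 + 15 + 20 = 156.
Total exposure: 4.5 + 2 + 1 + 3.5 + 4 + 1 + 2.5 = 18.5 weeks.
The Gamma prior is conjugate for the Poisson rate, so λ | data ~ Gamma(11+156, 15+18.5) = Gamma(167, 67/2).
Posterior variance = α'/β'² = 167/(4489/4) = 668/4489.

668/4489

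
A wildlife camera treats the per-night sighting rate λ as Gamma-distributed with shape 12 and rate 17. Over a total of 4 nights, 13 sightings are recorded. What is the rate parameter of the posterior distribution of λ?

21

Total count 13 over total exposure 4 nights.
Posterior: α' = 12 + 13 = 25, β' = 17 + 4 = 21.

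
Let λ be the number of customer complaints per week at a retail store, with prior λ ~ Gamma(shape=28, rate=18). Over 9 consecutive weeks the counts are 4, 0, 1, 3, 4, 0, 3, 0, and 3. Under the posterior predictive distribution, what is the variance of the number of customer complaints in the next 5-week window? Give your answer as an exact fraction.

Total count: 4 + 0 + 1 + 3 + 4 + 0 + 3 + 0 + 3 = 18.
Total exposure: 9 weeks.
Conjugate update: add total count to the shape and total exposure to the rate, giving Gamma(46, 27).
The posterior predictive for a window of length T is Negative Binomial with variance T·α'·(β'+T)/β'² = 5·46·32/729 = 7360/729.

7360/729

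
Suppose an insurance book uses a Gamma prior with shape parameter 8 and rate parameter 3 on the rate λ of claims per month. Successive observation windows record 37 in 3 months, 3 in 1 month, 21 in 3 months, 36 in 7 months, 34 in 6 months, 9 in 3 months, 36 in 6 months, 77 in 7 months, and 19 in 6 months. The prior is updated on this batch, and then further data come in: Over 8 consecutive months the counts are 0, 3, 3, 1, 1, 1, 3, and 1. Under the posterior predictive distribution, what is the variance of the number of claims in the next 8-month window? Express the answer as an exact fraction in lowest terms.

142984/2809

Total count: 37 + 3 + 21 + 36 + 34 + 9 + 36 + 77 + 19 = 272.
Total exposure: 3 + 1 + 3 + 7 + 6 + 3 + 6 + 7 + 6 = 42 months.
After the first batch: Gamma(8 + 272, 3 + 42) = Gamma(280, 45).
Total count: 0 + 3 + 3 + 1 + 1 + 1 + 3 + 1 = 13.
Total exposure: 8 months.
After the second batch: Gamma(280 + 13, 45 + 8) = Gamma(293, 53).
The posterior predictive for a window of length T is Negative Binomial with variance T·α'·(β'+T)/β'² = 8·293·61/2809 = 142984/2809.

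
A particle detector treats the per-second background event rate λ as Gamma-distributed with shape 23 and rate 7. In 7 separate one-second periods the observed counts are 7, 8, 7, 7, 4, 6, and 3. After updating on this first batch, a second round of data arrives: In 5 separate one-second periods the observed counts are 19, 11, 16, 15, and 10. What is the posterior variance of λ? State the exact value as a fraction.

Total count: 7 + 8 + 7 + 7 + 4 + 6 + 3 = 42.
Total exposure: 7 seconds.
After the first batch: Gamma(23 + 42, 7 + 7) = Gamma(65, 14).
Total count: 19 + 11 + 16 + 15 + 10 = 71.
Total exposure: 5 seconds.
After the second batch: Gamma(65 + 71, 14 + 5) = Gamma(136, 19).
Posterior variance = α'/β'² = 136/361.

136/361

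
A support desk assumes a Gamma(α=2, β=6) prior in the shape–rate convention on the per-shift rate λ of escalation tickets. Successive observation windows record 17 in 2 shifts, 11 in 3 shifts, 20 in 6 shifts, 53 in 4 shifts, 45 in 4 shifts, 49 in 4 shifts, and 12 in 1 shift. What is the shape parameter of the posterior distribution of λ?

209

Total count: 17 + 11 + 20 + 53 + 45 + 49 + 12 = 207.
Total exposure: 2 + 3 + 6 + 4 + 4 + 4 + 1 = 24 shifts.
By Gamma–Poisson conjugacy, the posterior is Gamma(α + Σx, β + Σt) = Gamma(2 + 207, 6 + 24) = Gamma(209, 30).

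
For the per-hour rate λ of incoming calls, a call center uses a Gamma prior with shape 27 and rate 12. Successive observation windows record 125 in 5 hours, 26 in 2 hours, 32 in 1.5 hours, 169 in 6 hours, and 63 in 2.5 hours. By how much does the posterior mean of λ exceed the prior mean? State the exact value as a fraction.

Total count: 125 + 26 + 32 + 169 + 63 = 415.
Total exposure: 5 + 2 + 1.5 + 6 + 2.5 = 17 hours.
Conjugate update: add total count to the shape and total exposure to the rate, giving Gamma(442, 29).
Posterior mean = 442/29 = 442/29; prior mean = 27/12 = 9/4. Difference = 442/29 − 9/4 = 1507/116.

1507/116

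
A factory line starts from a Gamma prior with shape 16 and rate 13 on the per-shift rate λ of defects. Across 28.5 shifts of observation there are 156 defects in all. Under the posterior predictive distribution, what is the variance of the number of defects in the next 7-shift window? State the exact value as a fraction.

233576/6889

Total count 156 over total exposure 28.5 shifts.
By Gamma–Poisson conjugacy, the posterior is Gamma(α + Σx, β + Σt) = Gamma(16 + 156, 13 + 28.5) = Gamma(172, 83/2).
The posterior predictive for a window of length T is Negative Binomial with variance T·α'·(β'+T)/β'² = 7·172·(97/2)/(6889/4) = 233576/6889.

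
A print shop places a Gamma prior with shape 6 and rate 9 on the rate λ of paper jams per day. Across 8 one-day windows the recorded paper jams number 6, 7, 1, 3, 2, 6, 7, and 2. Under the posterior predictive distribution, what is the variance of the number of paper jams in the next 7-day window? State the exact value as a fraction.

Total count: 6 + 7 + 1 + 3 + 2 + 6 + 7 + 2 = 34.
Total exposure: 8 days.
Conjugate update: add total count to the shape and total exposure to the rate, giving Gamma(40, 17).
The posterior predictive for a window of length T is Negative Binomial with variance T·α'·(β'+T)/β'² = 7·40·24/289 = 6720/289.

6720/289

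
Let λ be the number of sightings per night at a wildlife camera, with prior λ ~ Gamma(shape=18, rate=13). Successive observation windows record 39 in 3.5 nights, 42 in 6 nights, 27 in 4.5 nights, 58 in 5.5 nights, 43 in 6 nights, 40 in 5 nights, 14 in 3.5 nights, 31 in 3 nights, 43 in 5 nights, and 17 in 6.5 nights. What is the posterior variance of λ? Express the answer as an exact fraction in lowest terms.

Total count: 39 + 42 + 27 + 58 + 43 + 40 + 14 + 31 + 43 + 17 = 354.
Total exposure: 3.5 + 6 + 4.5 + 5.5 + 6 + 5 + 3.5 + 3 + 5 + 6.5 = 48.5 nights.
Posterior: α' = 18 + 354 = 372, β' = 13 + 48.5 = 123/2.
Posterior variance = α'/β'² = 372/(15129/4) = 496/5043.

496/5043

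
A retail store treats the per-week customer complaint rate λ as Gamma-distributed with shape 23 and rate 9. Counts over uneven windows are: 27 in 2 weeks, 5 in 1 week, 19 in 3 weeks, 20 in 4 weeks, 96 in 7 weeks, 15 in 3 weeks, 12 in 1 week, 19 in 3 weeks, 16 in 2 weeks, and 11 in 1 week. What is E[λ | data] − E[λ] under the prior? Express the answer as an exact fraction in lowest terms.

Total count: 27 + 5 + 19 + 20 + 96 + 15 + 12 + 19 + 16 + 11 = 240.
Total exposure: 2 + 1 + 3 + 4 + 7 + 3 + 1 + 3 + 2 + 1 = 27 weeks.
The Gamma prior is conjugate for the Poisson rate, so λ | data ~ Gamma(23+240, 9+27) = Gamma(263, 36).
Posterior mean = 263/36 = 263/36; prior mean = 23/9 = 23/9. Difference = 263/36 − 23/9 = 19/4.

19/4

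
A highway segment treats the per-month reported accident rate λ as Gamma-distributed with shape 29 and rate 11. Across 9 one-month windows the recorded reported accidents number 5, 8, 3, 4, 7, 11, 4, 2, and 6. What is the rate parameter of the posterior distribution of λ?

Total count: 5 + 8 + 3 + 4 + 7 + 11 + 4 + 2 + 6 = 50.
Total exposure: 9 months.
The Gamma prior is conjugate for the Poisson rate, so λ | data ~ Gamma(29+50, 11+9) = Gamma(79, 20).

20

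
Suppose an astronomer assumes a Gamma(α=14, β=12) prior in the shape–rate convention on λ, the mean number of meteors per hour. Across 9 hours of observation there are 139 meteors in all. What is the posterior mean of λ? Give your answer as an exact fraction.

51/7

Total count 139 over total exposure 9 hours.
Conjugate update: add total count to the shape and total exposure to the rate, giving Gamma(153, 21).
Posterior mean = α'/β' = 153/21 = 51/7.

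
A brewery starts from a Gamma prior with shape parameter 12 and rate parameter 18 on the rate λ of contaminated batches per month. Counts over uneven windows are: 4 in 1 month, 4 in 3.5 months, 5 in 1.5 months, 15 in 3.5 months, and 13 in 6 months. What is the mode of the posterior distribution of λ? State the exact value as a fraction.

Total count: 4 + 4 + 5 + 15 + 13 = 41.
Total exposure: 1 + 3.5 + 1.5 + 3.5 + 6 = 15.5 months.
The Gamma prior is conjugate for the Poisson rate, so λ | data ~ Gamma(12+41, 18+15.5) = Gamma(53, 67/2).
Posterior mode = (α'−1)/β' = 52/(67/2) = 104/67.

104/67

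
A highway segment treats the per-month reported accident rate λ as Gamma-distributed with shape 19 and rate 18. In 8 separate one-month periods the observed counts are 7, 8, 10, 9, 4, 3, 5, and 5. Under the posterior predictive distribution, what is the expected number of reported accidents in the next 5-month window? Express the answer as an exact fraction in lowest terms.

Total count: 7 + 8 + 10 + 9 + 4 + 3 + 5 + 5 = 51.
Total exposure: 8 months.
The Gamma prior is conjugate for the Poisson rate, so λ | data ~ Gamma(19+51, 18+8) = Gamma(70, 26).
Predictive mean over a 5-month window = T·E[λ|data] = 5·70/26 = 175/13.

175/13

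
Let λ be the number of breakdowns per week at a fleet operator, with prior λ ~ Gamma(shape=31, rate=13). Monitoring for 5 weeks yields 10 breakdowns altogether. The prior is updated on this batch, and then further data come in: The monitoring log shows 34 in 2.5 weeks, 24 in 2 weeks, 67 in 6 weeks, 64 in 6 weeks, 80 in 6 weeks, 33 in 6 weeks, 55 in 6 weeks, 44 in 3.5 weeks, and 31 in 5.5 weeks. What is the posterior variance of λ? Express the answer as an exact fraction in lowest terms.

Total count 10 over total exposure 5 weeks.
After the first batch: Gamma(31 + 10, 13 + 5) = Gamma(41, 18).
Total count: 34 + 24 + 67 + 64 + 80 + 33 + 55 + 44 + 31 = 432.
Total exposure: 2.5 + 2 + 6 + 6 + 6 + 6 + 6 + 3.5 + 5.5 = 43.5 weeks.
After the second batch: Gamma(41 + 432, 18 + 43.5) = Gamma(473, 123/2).
Posterior variance = α'/β'² = 473/(15129/4) = 1892/15129.

1892/15129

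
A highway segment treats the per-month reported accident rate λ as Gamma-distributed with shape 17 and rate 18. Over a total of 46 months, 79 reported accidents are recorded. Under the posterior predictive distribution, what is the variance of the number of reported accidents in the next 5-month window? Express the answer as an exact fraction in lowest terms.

1035/128

Total count 79 over total exposure 46 months.
By Gamma–Poisson conjugacy, the posterior is Gamma(α + Σx, β + Σt) = Gamma(17 + 79, 18 + 46) = Gamma(96, 64).
The posterior predictive for a window of length T is Negative Binomial with variance T·α'·(β'+T)/β'² = 5·96·69/4096 = 1035/128.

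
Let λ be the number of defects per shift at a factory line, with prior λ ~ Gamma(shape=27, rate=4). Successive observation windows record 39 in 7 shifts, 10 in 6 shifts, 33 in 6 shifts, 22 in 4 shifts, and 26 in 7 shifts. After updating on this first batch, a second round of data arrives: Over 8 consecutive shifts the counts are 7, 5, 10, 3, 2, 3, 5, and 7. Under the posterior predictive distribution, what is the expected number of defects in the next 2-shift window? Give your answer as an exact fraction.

199/21

Total count: 39 + 10 + 33 + 22 + 26 = 130.
Total exposure: 7 + 6 + 6 + 4 + 7 = 30 shifts.
After the first batch: Gamma(27 + 130, 4 + 30) = Gamma(157, 34).
Total count: 7 + 5 + 10 + 3 + 2 + 3 + 5 + 7 = 42.
Total exposure: 8 shifts.
After the second batch: Gamma(157 + 42, 34 + 8) = Gamma(199, 42).
Predictive mean over a 2-shift window = T·E[λ|data] = 2·199/42 = 199/21.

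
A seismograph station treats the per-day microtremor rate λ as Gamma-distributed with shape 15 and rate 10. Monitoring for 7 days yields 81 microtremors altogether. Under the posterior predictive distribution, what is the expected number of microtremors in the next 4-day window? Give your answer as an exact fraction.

Total count 81 over total exposure 7 days.
By Gamma–Poisson conjugacy, the posterior is Gamma(α + Σx, β + Σt) = Gamma(15 + 81, 10 + 7) = Gamma(96, 17).
Predictive mean over a 4-day window = T·E[λ|data] = 4·96/17 = 384/17.

384/17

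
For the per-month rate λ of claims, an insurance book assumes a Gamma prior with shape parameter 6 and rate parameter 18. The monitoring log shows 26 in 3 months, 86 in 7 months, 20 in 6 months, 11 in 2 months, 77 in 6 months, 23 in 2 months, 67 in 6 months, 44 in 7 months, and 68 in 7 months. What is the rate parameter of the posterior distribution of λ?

64

Total count: 26 + 86 + 20 + 11 + 77 + 23 + 67 + 44 + 68 = 422.
Total exposure: 3 + 7 + 6 + 2 + 6 + 2 + 6 + 7 + 7 = 46 months.
By Gamma–Poisson conjugacy, the posterior is Gamma(α + Σx, β + Σt) = Gamma(6 + 422, 18 + 46) = Gamma(428, 64).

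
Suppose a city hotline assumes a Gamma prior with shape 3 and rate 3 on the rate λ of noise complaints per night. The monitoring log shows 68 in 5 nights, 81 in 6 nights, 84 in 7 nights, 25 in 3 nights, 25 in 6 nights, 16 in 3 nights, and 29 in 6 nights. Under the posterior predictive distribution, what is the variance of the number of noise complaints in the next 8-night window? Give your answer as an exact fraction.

124456/1521

Total count: 68 + 81 + 84 + 25 + 25 + 16 + 29 = 328.
Total exposure: 5 + 6 + 7 + 3 + 6 + 3 + 6 = 36 nights.
Conjugate update: add total count to the shape and total exposure to the rate, giving Gamma(331, 39).
The posterior predictive for a window of length T is Negative Binomial with variance T·α'·(β'+T)/β'² = 8·331·47/1521 = 124456/1521.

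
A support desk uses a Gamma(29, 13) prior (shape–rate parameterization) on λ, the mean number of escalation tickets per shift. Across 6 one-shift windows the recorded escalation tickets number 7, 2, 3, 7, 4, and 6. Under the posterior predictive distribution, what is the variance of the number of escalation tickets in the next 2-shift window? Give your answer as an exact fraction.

2436/361

Total count: 7 + 2 + 3 + 7 + 4 + 6 = 29.
Total exposure: 6 shifts.
By Gamma–Poisson conjugacy, the posterior is Gamma(α + Σx, β + Σt) = Gamma(29 + 29, 13 + 6) = Gamma(58, 19).
The posterior predictive for a window of length T is Negative Binomial with variance T·α'·(β'+T)/β'² = 2·58·21/361 = 2436/361.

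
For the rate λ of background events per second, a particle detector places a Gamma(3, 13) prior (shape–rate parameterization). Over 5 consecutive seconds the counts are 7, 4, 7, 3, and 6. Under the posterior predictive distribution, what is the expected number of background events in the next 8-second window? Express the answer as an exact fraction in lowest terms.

Total count: 7 + 4 + 7 + 3 + 6 = 27.
Total exposure: 5 seconds.
Conjugate update: add total count to the shape and total exposure to the rate, giving Gamma(30, 18).
Predictive mean over an 8-second window = T·E[λ|data] = 8·30/18 = 40/3.

40/3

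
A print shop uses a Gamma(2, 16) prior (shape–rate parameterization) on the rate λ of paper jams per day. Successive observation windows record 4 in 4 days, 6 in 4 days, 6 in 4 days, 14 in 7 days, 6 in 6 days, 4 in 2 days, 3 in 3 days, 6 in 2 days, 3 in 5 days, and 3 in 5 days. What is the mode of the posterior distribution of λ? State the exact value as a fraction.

28/29

Total count: 4 + 6 + 6 + 14 + 6 + 4 + 3 + 6 + 3 + 3 = 55.
Total exposure: 4 + 4 + 4 + 7 + 6 + 2 + 3 + 2 + 5 + 5 = 42 days.
By Gamma–Poisson conjugacy, the posterior is Gamma(α + Σx, β + Σt) = Gamma(2 + 55, 16 + 42) = Gamma(57, 58).
Posterior mode = (α'−1)/β' = 56/58 = 28/29.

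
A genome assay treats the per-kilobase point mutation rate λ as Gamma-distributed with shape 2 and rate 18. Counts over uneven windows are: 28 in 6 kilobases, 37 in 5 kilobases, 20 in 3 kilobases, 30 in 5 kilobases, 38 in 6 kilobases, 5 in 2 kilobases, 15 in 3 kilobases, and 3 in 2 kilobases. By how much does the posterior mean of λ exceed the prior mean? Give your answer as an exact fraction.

Total count: 28 + 37 + 20 + 30 + 38 + 5 + 15 + 3 = 176.
Total exposure: 6 + 5 + 3 + 5 + 6 + 2 + 3 + 2 = 32 kilobases.
The Gamma prior is conjugate for the Poisson rate, so λ | data ~ Gamma(2+176, 18+32) = Gamma(178, 50).
Posterior mean = 178/50 = 89/25; prior mean = 2/18 = 1/9. Difference = 89/25 − 1/9 = 776/225.

776/225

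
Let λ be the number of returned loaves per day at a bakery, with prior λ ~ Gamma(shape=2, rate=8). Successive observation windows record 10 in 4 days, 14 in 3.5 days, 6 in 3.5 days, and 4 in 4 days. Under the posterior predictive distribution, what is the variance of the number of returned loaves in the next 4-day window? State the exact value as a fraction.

Total count: 10 + 14 + 6 + 4 = 34.
Total exposure: 4 + 3.5 + 3.5 + 4 = 15 days.
Gamma(α, β) with Poisson data over total exposure Σt gives posterior Gamma(α+Σx, β+Σt) = Gamma(36, 23).
The posterior predictive for a window of length T is Negative Binomial with variance T·α'·(β'+T)/β'² = 4·36·27/529 = 3888/529.

3888/529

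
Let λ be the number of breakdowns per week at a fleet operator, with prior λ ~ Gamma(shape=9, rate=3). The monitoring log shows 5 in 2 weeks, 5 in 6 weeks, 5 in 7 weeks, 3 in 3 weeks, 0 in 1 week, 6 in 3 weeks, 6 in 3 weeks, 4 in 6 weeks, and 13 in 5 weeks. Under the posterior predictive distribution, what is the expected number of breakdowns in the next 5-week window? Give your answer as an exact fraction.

280/39

Total count: 5 + 5 + 5 + 3 + 0 + 6 + 6 + 4 + 13 = 47.
Total exposure: 2 + 6 + 7 + 3 + 1 + 3 + 3 + 6 + 5 = 36 weeks.
Posterior: α' = 9 + 47 = 56, β' = 3 + 36 = 39.
Predictive mean over a 5-week window = T·E[λ|data] = 5·56/39 = 280/39.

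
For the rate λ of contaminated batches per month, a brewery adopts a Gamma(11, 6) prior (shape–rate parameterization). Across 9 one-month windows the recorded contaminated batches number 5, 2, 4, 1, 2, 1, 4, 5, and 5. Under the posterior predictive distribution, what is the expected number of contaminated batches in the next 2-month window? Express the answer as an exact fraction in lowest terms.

Total count: 5 + 2 + 4 + 1 + 2 + 1 + 4 + 5 + 5 = 29.
Total exposure: 9 months.
The Gamma prior is conjugate for the Poisson rate, so λ | data ~ Gamma(11+29, 6+9) = Gamma(40, 15).
Predictive mean over a 2-month window = T·E[λ|data] = 2·40/15 = 16/3.

16/3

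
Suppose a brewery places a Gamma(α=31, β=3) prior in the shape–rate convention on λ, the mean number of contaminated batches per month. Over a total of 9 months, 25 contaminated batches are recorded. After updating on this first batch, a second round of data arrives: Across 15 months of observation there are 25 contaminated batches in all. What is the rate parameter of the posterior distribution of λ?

27

Total count 25 over total exposure 9 months.
After the first batch: Gamma(31 + 25, 3 + 9) = Gamma(56, 12).
Total count 25 over total exposure 15 months.
After the second batch: Gamma(56 + 25, 12 + 15) = Gamma(81, 27).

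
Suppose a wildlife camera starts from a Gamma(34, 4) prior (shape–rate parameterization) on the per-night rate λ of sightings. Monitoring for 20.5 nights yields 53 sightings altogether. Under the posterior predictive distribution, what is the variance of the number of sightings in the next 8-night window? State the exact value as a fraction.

Total count 53 over total exposure 20.5 nights.
Posterior: α' = 34 + 53 = 87, β' = 4 + 20.5 = 49/2.
The posterior predictive for a window of length T is Negative Binomial with variance T·α'·(β'+T)/β'² = 8·87·(65/2)/(2401/4) = 90480/2401.

90480/2401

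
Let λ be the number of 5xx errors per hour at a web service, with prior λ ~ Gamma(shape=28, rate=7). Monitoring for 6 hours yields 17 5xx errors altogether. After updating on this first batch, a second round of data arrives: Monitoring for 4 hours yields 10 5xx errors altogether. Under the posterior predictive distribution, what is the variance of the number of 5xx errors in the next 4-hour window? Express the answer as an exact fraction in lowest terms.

4620/289

Total count 17 over total exposure 6 hours.
After the first batch: Gamma(28 + 17, 7 + 6) = Gamma(45, 13).
Total count 10 over total exposure 4 hours.
After the second batch: Gamma(45 + 10, 13 + 4) = Gamma(55, 17).
The posterior predictive for a window of length T is Negative Binomial with variance T·α'·(β'+T)/β'² = 4·55·21/289 = 4620/289.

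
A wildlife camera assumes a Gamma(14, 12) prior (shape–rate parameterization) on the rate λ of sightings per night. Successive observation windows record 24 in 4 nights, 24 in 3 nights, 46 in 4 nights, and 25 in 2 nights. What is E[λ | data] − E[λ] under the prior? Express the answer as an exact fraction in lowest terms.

623/150

Total count: 24 + 24 + 46 + 25 = 119.
Total exposure: 4 + 3 + 4 + 2 = 13 nights.
By Gamma–Poisson conjugacy, the posterior is Gamma(α + Σx, β + Σt) = Gamma(14 + 119, 12 + 13) = Gamma(133, 25).
Posterior mean = 133/25 = 133/25; prior mean = 14/12 = 7/6. Difference = 133/25 − 7/6 = 623/150.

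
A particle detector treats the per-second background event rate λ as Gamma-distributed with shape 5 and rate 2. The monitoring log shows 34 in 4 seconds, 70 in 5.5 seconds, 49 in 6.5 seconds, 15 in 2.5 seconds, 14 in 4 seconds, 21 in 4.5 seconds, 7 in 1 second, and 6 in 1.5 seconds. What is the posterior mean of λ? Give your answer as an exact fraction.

Total count: 34 + 70 + 49 + 15 + 14 + 21 + 7 + 6 = 216.
Total exposure: 4 + 5.5 + 6.5 + 2.5 + 4 + 4.5 + 1 + 1.5 = 29.5 seconds.
Gamma(α, β) with Poisson data over total exposure Σt gives posterior Gamma(α+Σx, β+Σt) = Gamma(221, 63/2).
Posterior mean = α'/β' = 221/(63/2) = 442/63.

442/63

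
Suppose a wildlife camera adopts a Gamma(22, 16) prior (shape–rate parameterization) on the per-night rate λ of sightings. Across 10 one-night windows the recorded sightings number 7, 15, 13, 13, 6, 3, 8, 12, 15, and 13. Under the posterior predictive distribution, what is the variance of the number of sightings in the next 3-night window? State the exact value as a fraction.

Total count: 7 + 15 + 13 + 13 + 6 + 3 + 8 + 12 + 15 + 13 = 105.
Total exposure: 10 nights.
Posterior: α' = 22 + 105 = 127, β' = 16 + 10 = 26.
The posterior predictive for a window of length T is Negative Binomial with variance T·α'·(β'+T)/β'² = 3·127·29/676 = 11049/676.

11049/676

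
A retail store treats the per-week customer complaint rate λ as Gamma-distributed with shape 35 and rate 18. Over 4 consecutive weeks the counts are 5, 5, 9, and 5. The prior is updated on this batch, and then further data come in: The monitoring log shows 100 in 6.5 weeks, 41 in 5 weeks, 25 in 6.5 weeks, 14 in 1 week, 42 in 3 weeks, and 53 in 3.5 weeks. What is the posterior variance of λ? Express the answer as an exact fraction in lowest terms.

1336/9025

Total count: 5 + 5 + 9 + 5 = 24.
Total exposure: 4 weeks.
After the first batch: Gamma(35 + 24, 18 + 4) = Gamma(59, 22).
Total count: 100 + 41 + 25 + 14 + 42 + 53 = 275.
Total exposure: 6.5 + 5 + 6.5 + 1 + 3 + 3.5 = 25.5 weeks.
After the second batch: Gamma(59 + 275, 22 + 25.5) = Gamma(334, 95/2).
Posterior variance = α'/β'² = 334/(9025/4) = 1336/9025.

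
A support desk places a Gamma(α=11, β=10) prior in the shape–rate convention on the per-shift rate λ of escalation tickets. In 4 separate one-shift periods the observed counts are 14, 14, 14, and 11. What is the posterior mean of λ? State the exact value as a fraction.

Total count: 14 + 14 + 14 + 11 = 53.
Total exposure: 4 shifts.
Conjugate update: add total count to the shape and total exposure to the rate, giving Gamma(64, 14).
Posterior mean = α'/β' = 64/14 = 32/7.

32/7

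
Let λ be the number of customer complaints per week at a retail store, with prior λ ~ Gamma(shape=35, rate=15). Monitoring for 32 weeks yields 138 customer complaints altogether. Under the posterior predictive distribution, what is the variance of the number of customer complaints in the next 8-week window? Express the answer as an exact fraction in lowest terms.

Total count 138 over total exposure 32 weeks.
Conjugate update: add total count to the shape and total exposure to the rate, giving Gamma(173, 47).
The posterior predictive for a window of length T is Negative Binomial with variance T·α'·(β'+T)/β'² = 8·173·55/2209 = 76120/2209.

76120/2209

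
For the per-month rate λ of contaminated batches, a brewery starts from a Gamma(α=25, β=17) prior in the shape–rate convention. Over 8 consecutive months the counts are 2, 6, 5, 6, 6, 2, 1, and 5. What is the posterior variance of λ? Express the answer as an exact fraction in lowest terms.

58/625

Total count: 2 + 6 + 5 + 6 + 6 + 2 + 1 + 5 = 33.
Total exposure: 8 months.
Gamma(α, β) with Poisson data over total exposure Σt gives posterior Gamma(α+Σx, β+Σt) = Gamma(58, 25).
Posterior variance = α'/β'² = 58/625.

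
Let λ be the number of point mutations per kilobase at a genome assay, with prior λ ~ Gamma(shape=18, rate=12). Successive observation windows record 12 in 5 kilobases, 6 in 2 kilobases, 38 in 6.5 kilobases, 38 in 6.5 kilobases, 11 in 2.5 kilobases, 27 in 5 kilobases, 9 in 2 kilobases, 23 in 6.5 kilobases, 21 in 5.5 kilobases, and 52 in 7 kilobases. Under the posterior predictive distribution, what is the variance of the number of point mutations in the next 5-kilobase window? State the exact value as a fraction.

334050/14641

Total count: 12 + 6 + 38 + 38 + 11 + 27 + 9 + 23 + 21 + 52 = 237.
Total exposure: 5 + 2 + 6.5 + 6.5 + 2.5 + 5 + 2 + 6.5 + 5.5 + 7 = 48.5 kilobases.
Gamma(α, β) with Poisson data over total exposure Σt gives posterior Gamma(α+Σx, β+Σt) = Gamma(255, 121/2).
The posterior predictive for a window of length T is Negative Binomial with variance T·α'·(β'+T)/β'² = 5·255·(131/2)/(14641/4) = 334050/14641.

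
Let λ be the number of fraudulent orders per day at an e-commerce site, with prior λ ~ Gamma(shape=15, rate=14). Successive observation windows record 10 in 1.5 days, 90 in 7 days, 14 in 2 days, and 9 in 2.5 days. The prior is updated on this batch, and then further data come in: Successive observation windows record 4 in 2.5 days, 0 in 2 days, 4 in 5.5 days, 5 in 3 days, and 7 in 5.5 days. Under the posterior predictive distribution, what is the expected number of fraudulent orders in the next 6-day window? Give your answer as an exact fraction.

1896/91

Total count: 10 + 90 + 14 + 9 = 123.
Total exposure: 1.5 + 7 + 2 + 2.5 = 13 days.
After the first batch: Gamma(15 + 123, 14 + 13) = Gamma(138, 27).
Total count: 4 + 0 + 4 + 5 + 7 = 20.
Total exposure: 2.5 + 2 + 5.5 + 3 + 5.5 = 18.5 days.
After the second batch: Gamma(138 + 20, 27 + 18.5) = Gamma(158, 91/2).
Predictive mean over a 6-day window = T·E[λ|data] = 6·158/(91/2) = 1896/91.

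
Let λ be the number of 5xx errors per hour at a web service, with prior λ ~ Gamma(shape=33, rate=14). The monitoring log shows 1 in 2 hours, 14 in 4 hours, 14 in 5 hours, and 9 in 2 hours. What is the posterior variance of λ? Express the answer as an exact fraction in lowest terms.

71/729

Total count: 1 + 14 + 14 + 9 = 38.
Total exposure: 2 + 4 + 5 + 2 = 13 hours.
The Gamma prior is conjugate for the Poisson rate, so λ | data ~ Gamma(33+38, 14+13) = Gamma(71, 27).
Posterior variance = α'/β'² = 71/729.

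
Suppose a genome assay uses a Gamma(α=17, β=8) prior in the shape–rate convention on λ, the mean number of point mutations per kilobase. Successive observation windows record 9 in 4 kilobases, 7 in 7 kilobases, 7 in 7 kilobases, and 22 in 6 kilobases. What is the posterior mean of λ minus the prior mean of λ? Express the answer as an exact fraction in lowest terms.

-3/16

Total count: 9 + 7 + 7 + 22 = 45.
Total exposure: 4 + 7 + 7 + 6 = 24 kilobases.
The Gamma prior is conjugate for the Poisson rate, so λ | data ~ Gamma(17+45, 8+24) = Gamma(62, 32).
Posterior mean = 62/32 = 31/16; prior mean = 17/8 = 17/8. Difference = 31/16 − 17/8 = -3/16.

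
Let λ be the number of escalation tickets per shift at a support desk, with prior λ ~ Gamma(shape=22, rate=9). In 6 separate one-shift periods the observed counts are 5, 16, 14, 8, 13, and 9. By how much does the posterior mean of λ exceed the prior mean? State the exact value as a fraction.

Total count: 5 + 16 + 14 + 8 + 13 + 9 = 65.
Total exposure: 6 shifts.
Gamma(α, β) with Poisson data over total exposure Σt gives posterior Gamma(α+Σx, β+Σt) = Gamma(87, 15).
Posterior mean = 87/15 = 29/5; prior mean = 22/9 = 22/9. Difference = 29/5 − 22/9 = 151/45.

151/45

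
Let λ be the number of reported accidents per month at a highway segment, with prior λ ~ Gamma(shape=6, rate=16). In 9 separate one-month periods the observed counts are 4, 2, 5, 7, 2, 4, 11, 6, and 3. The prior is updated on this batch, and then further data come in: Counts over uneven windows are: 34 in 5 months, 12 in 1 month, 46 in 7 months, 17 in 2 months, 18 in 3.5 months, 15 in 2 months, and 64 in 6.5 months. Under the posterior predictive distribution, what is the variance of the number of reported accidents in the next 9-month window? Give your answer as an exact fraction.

8784/169

Total count: 4 + 2 + 5 + 7 + 2 + 4 + 11 + 6 + 3 = 44.
Total exposure: 9 months.
After the first batch: Gamma(6 + 44, 16 + 9) = Gamma(50, 25).
Total count: 34 + 12 + 46 + 17 + 18 + 15 + 64 = 206.
Total exposure: 5 + 1 + 7 + 2 + 3.5 + 2 + 6.5 = 27 months.
After the second batch: Gamma(50 + 206, 25 + 27) = Gamma(256, 52).
The posterior predictive for a window of length T is Negative Binomial with variance T·α'·(β'+T)/β'² = 9·256·61/2704 = 8784/169.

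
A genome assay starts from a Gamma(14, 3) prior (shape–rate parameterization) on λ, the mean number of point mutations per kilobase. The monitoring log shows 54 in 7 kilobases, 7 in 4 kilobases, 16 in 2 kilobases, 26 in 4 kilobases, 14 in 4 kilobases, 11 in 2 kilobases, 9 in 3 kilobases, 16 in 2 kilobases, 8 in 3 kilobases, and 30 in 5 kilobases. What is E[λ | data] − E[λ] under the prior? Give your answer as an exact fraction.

Total count: 54 + 7 + 16 + 26 + 14 + 11 + 9 + 16 + 8 + 30 = 191.
Total exposure: 7 + 4 + 2 + 4 + 4 + 2 + 3 + 2 + 3 + 5 = 36 kilobases.
Gamma(α, β) with Poisson data over total exposure Σt gives posterior Gamma(α+Σx, β+Σt) = Gamma(205, 39).
Posterior mean = 205/39 = 205/39; prior mean = 14/3 = 14/3. Difference = 205/39 − 14/3 = 23/39.

23/39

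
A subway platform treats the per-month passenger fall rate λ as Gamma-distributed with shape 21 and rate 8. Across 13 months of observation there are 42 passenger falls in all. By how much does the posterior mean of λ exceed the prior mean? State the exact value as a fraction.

3/8

Total count 42 over total exposure 13 months.
Conjugate update: add total count to the shape and total exposure to the rate, giving Gamma(63, 21).
Posterior mean = 63/21 = 3; prior mean = 21/8 = 21/8. Difference = 3 − 21/8 = 3/8.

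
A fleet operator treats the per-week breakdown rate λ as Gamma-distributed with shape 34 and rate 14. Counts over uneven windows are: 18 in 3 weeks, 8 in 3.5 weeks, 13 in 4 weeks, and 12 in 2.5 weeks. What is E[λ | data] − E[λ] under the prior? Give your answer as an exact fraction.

136/189

Total count: 18 + 8 + 13 + 12 = 51.
Total exposure: 3 + 3.5 + 4 + 2.5 = 13 weeks.
Conjugate update: add total count to the shape and total exposure to the rate, giving Gamma(85, 27).
Posterior mean = 85/27 = 85/27; prior mean = 34/14 = 17/7. Difference = 85/27 − 17/7 = 136/189.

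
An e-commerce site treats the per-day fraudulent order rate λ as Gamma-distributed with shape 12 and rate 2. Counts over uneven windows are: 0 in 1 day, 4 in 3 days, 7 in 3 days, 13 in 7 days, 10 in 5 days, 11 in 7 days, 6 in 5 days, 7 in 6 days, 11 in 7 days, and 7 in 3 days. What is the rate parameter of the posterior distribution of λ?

Total count: 0 + 4 + 7 + 13 + 10 + 11 + 6 + 7 + 11 + 7 = 76.
Total exposure: 1 + 3 + 3 + 7 + 5 + 7 + 5 + 6 + 7 + 3 = 47 days.
Gamma(α, β) with Poisson data over total exposure Σt gives posterior Gamma(α+Σx, β+Σt) = Gamma(88, 49).

49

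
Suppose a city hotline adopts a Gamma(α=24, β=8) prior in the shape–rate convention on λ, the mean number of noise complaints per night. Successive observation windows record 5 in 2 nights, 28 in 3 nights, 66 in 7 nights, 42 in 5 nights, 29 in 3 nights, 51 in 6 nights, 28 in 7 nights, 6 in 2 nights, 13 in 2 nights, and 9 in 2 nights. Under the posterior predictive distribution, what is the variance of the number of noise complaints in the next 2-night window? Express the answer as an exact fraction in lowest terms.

29498/2209

Total count: 5 + 28 + 66 + 42 + 29 + 51 + 28 + 6 + 13 + 9 = 277.
Total exposure: 2 + 3 + 7 + 5 + 3 + 6 + 7 + 2 + 2 + 2 = 39 nights.
The Gamma prior is conjugate for the Poisson rate, so λ | data ~ Gamma(24+277, 8+39) = Gamma(301, 47).
The posterior predictive for a window of length T is Negative Binomial with variance T·α'·(β'+T)/β'² = 2·301·49/2209 = 29498/2209.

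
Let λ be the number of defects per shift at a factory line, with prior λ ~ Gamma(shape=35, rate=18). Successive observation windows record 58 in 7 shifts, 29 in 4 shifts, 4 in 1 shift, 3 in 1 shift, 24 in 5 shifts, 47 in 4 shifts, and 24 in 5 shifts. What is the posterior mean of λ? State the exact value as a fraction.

Total count: 58 + 29 + 4 + 3 + 24 + 47 + 24 = 189.
Total exposure: 7 + 4 + 1 + 1 + 5 + 4 + 5 = 27 shifts.
Gamma(α, β) with Poisson data over total exposure Σt gives posterior Gamma(α+Σx, β+Σt) = Gamma(224, 45).
Posterior mean = α'/β' = 224/45.

224/45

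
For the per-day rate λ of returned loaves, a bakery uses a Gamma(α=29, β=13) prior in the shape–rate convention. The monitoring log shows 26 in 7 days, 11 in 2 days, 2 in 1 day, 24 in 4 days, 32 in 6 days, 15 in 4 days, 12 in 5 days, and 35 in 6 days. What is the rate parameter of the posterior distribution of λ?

Total count: 26 + 11 + 2 + 24 + 32 + 15 + 12 + 35 = 157.
Total exposure: 7 + 2 + 1 + 4 + 6 + 4 + 5 + 6 = 35 days.
Conjugate update: add total count to the shape and total exposure to the rate, giving Gamma(186, 48).

48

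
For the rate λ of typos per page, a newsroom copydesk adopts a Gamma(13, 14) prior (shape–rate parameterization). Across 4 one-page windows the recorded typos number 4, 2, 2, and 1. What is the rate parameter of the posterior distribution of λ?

18

Total count: 4 + 2 + 2 + 1 = 9.
Total exposure: 4 pages.
By Gamma–Poisson conjugacy, the posterior is Gamma(α + Σx, β + Σt) = Gamma(13 + 9, 14 + 4) = Gamma(22, 18).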